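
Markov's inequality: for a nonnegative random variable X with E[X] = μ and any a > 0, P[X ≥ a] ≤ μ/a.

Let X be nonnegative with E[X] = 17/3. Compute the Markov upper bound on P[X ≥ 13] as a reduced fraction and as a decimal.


μ = E[X] = 17/3, a = 13.
Markov: P[X ≥ 13] ≤ μ/a = (17/3)/13 = 17/39.
Numerically: ≈ 0.435897.
(Since a = 13 > μ = 5.666667, the bound 17/39 is < 1 and informative.)

P[X ≥ 13] ≤ 17/39 ≈ 0.435897.


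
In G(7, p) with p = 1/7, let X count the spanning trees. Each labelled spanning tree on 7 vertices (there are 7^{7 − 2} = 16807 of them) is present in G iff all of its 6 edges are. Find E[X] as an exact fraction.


K_7 has 7^{7 − 2} = 16807 labelled spanning trees.
For each such spanning tree H, let X_H = 1 if all 6 edges of H are present in G. Then P[X_H = 1] = p^{6} = (1/7)^{6} = 1/117649.
By linearity of expectation: E[X] = Σ_H E[X_H] = 16807 · p^{6} = 16807 · 1/117649 = 1/7.
Numerically: E[X] ≈ 0.14286.

E[X] = 16807 · (1/7)^{6} = 1/7 ≈ 0.14286.


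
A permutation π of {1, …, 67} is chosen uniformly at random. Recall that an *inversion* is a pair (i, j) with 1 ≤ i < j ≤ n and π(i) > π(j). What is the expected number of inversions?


Write X = Σ X_I over the C(67, 2) = 2211 pairs i < j, with X_I the indicator of one inversion.
There are 2211 indicators.
For each fixed pair i < j, the values π(i) and π(j) are two distinct elements of {1, …, 67} in uniformly random order; by symmetry P[π(i) > π(j)] = 1/2.
By linearity: E[X] = 2211 · (1/2) = C(67, 2) · (1/2) = 2211/2 = 2211/2 ≈ 1105.5000.

E[X] = 2211/2 = 1105.5000.


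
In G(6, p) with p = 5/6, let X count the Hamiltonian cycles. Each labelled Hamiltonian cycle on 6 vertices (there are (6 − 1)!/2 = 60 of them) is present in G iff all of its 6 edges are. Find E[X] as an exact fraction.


K_6 has (6 − 1)!/2 = 60 labelled Hamiltonian cycles.
For each such Hamiltonian cycle H, let X_H = 1 if all 6 edges of H are present in G. Then P[X_H = 1] = p^{6} = (5/6)^{6} = 15625/46656.
By linearity: E[X] = Σ_H E[X_H] = 60 · p^{6} = 60 · 15625/46656 = 78125/3888.
Numerically: E[X] ≈ 20.094.

E[X] = 60 · (5/6)^{6} = 78125/3888 ≈ 20.094.


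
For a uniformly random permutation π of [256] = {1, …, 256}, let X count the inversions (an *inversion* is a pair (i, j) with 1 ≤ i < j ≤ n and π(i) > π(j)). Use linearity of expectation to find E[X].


Write X = Σ X_I over the C(256, 2) = 32640 pairs i < j, with X_I the indicator of one inversion.
There are 32640 indicators.
For each fixed pair i < j, the values π(i) and π(j) are two distinct elements of {1, …, 256} in uniformly random order; by symmetry P[π(i) > π(j)] = 1/2.
By linearity: E[X] = 32640 · (1/2) = C(256, 2) · (1/2) = 32640/2 = 16320 ≈ 16320.00000.

E[X] = 16320 = 16320.00000.


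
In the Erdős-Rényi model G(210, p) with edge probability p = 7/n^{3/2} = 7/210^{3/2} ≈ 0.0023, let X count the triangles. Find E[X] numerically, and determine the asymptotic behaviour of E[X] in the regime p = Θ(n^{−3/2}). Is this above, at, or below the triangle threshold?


Number of potential triangles: C(210, 3) = 1521520.
Each occurs with probability p³ ≈ (0.0023)³ ≈ 1.217047e-08.
By linearity: E[X] = C(210, 3)·p³ ≈ 1521520 · 1.217047e-08 ≈ 0.0185.
Since α = 3/2 > 1, p = c/n^{3/2} = o(1/n) is below the triangle threshold p ~ 1/n. Asymptotically E[X] ~ (c³/6)·n^{3(1−α)} = (7³/6)·n^{-1.5} → 0, so by Markov's inequality G has no triangles w.h.p.

E[X] ≈ 0.0185; in regime p = Θ(1/n^{3/2}) E[X] tends to 0 (below the triangle threshold p ~ 1/n).


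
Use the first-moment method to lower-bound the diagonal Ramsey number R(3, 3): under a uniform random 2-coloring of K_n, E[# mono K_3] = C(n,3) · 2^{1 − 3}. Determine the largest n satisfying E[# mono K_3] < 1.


We need C(n, 3) · 2^{1 − 3} < 1, i.e. C(n, 3) < 2^{3 − 1} = 4.
Check values of n near the boundary:
  n = 3: C(3, 3) = 1; 1 < 4? YES
  n = 4: C(4, 3) = 4; 4 < 4? NO
  n = 5: C(5, 3) = 10; 10 < 4? NO
  n = 6: C(6, 3) = 20; 20 < 4? NO
The largest n with C(n, 3) < 4 is n = 3 (where E[X] = 1/4 ≈ 0.250). Hence R(3, 3) > 3, i.e. R(3, 3) ≥ 4.

Largest n = 3; hence R(3, 3) > 3.


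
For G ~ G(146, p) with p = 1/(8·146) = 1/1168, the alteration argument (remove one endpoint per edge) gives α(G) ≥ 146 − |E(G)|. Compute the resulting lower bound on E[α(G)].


E[|E(G)|] = C(146, 2)·p = 10585 · (1/1168) = 145/16.
E[α(G)] ≥ n − E[|E(G)|] = 146 − 145/16 = 2191/16.
Numerically: ≈ 136.937500.
(This is only a lower bound; the true E[α(G)] may be larger.)

E[α(G)] ≥ 2191/16 ≈ 136.937500.


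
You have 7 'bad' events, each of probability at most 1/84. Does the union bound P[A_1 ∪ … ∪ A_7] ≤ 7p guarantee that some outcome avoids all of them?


Union bound: P[∪_{i=1}^{7} A_i] ≤ Σ_i P[A_i] ≤ 7·p = 7·(1/84) = 1/12.
Numerically: 1/12 ≈ 0.08333.
Is 1/12 < 1? YES.
Since P[∪ A_i] ≤ 1/12 < 1, the complement has P[∩ A_i^c] ≥ 1 − 1/12 = 11/12 > 0, so some outcome avoids every A_i.

7·p = 1/12 ≈ 0.08333; existence CERTIFIED by the union bound.


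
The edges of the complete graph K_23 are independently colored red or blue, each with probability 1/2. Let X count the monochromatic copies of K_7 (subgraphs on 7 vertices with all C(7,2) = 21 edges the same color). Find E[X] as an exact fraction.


Let X = Σ_S X_S over the C(23, 7) = 245157 subsets S of size 7, where X_S = 1 if the K_7 on S is monochromatic.
For a fixed S, the K_7 on S has C(7, 2) = 21 edges. P[all 21 edges red] = (1/2)^21, and likewise for blue, so P[monochromatic] = 2·(1/2)^21 = 2^{1 − 21} = 1/1048576.
Summing: E[X] = C(23, 7) · 2^{1 − 21} = 245157 · 1/1048576 = 245157/1048576.
Numerically: E[X] ≈ 0.233800.

E[X] = C(23,7)·2^(1−C(7,2)) = 245157/1048576 ≈ 0.233800.


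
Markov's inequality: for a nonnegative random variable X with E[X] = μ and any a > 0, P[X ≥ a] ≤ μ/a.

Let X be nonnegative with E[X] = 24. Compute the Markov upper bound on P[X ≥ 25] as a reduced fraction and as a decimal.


μ = E[X] = 24, a = 25.
Markov: P[X ≥ 25] ≤ μ/a = (24)/25 = 24/25.
Numerically: ≈ 0.960.
(Since a = 25 > μ = 24.000, the bound 24/25 is < 1 and informative.)

P[X ≥ 25] ≤ 24/25 ≈ 0.960.


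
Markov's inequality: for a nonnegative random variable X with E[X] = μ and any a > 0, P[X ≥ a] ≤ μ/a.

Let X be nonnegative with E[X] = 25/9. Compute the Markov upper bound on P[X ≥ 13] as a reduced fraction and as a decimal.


μ = E[X] = 25/9, a = 13.
Markov: P[X ≥ 13] ≤ μ/a = (25/9)/13 = 25/117.
Numerically: ≈ 0.213675.
(Since a = 13 > μ = 2.777778, the bound 25/117 is < 1 and informative.)

P[X ≥ 13] ≤ 25/117 ≈ 0.213675.


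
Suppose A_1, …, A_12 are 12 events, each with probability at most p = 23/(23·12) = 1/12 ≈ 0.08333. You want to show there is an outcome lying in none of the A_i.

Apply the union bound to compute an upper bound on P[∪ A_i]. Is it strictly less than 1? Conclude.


Union bound: P[∪_{i=1}^{12} A_i] ≤ Σ_i P[A_i] ≤ 12·p = 12·(1/12) = 1.
Numerically: 1 ≈ 1.00000.
Is 1 < 1? NO.
Since the bound 1 is ≥ 1, the union bound is uninformative here; it does NOT by itself certify existence.

12·p = 1 ≈ 1.00000; existence NOT certified by the union bound.


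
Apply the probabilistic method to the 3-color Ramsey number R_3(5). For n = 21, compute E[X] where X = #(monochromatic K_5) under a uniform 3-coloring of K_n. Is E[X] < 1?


E[X] = C(21, 5) · 3^{1 − 10} = 20349 · 3^{−9} = 20349/19683.
As a reduced fraction: E[X] = 2261/2187 ≈ 1.0338.
Is E[X] < 1? NO.
Since E[X] ≥ 1, the first-moment bound is inconclusive at n = 21; it does NOT by itself certify R_3(5) > 21.

E[X] = 2261/2187 ≈ 1.0338; E[X] ≥ 1; first-moment method inconclusive here.


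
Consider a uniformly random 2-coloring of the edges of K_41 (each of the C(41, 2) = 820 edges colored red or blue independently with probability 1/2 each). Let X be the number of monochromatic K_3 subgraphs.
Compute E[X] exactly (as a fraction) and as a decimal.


Let X = Σ_S X_S over the C(41, 3) = 10660 subsets S of size 3, where X_S = 1 if the K_3 on S is monochromatic.
For a fixed S, the K_3 on S has C(3, 2) = 3 edges. P[all 3 edges red] = (1/2)^3, and likewise for blue, so P[monochromatic] = 2·(1/2)^3 = 2^{1 − 3} = 1/4.
Summing: E[X] = C(41, 3) · 2^{1 − 3} = 10660 · 1/4 = 2665.
Numerically: E[X] ≈ 2665.000.

E[X] = C(41,3)·2^(1−C(3,2)) = 2665 ≈ 2665.000.


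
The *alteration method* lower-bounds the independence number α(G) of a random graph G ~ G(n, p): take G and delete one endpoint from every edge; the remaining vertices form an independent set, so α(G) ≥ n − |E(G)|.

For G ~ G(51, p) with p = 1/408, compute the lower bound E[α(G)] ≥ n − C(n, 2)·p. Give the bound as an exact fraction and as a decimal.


E[|E(G)|] = C(51, 2)·p = 1275 · (1/408) = 25/8.
E[α(G)] ≥ n − E[|E(G)|] = 51 − 25/8 = 383/8.
Numerically: ≈ 47.875.
(This is only a lower bound; the true E[α(G)] may be larger.)

E[α(G)] ≥ 383/8 ≈ 47.875.


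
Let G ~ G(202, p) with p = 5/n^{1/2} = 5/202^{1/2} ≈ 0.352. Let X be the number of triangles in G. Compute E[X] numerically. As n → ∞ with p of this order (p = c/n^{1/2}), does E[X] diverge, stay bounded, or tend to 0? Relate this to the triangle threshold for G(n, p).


Number of potential triangles: C(202, 3) = 1353400.
Each occurs with probability p³ ≈ (0.352)³ ≈ 4.35395e-02.
By linearity: E[X] = C(202, 3)·p³ ≈ 1353400 · 4.35395e-02 ≈ 58926.294.
Since α = 1/2 < 1, p = c/n^{1/2} ≫ 1/n is above the triangle threshold p ~ 1/n. Asymptotically E[X] ~ (c³/6)·n^{3(1−α)} = (5³/6)·n^{1.5} → ∞; triangles are abundant w.h.p.

E[X] ≈ 58926.294; in regime p = Θ(1/n^{1/2}) E[X] diverges (above the triangle threshold p ~ 1/n).


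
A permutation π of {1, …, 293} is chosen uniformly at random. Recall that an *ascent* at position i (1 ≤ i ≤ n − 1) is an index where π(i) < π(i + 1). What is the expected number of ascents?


Write X = Σ X_I over i = 1, …, 292, with X_I the indicator of one ascent.
There are 292 indicators.
For each fixed i, the pair (π(i), π(i+1)) is a uniformly random ordered pair of distinct values from {1, …, 293}; by symmetry P[π(i) < π(i+1)] = 1/2.
By linearity: E[X] = 292 · (1/2) = (293 − 1) · (1/2) = 146 ≈ 146.000000.

E[X] = 146 = 146.000000.


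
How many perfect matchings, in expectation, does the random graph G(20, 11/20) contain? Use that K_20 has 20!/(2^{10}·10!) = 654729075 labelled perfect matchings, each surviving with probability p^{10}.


K_20 has 20!/(2^{10}·10!) = 654729075 labelled perfect matchings.
For each such perfect matching H, let X_H = 1 if all 10 edges of H are present in G. Then P[X_H = 1] = p^{10} = (11/20)^{10} = 25937424601/10240000000000.
By linearity: E[X] = Σ_H E[X_H] = 654729075 · p^{10} = 654729075 · 25937424601/10240000000000 = 679279440675798963/409600000000.
Numerically: E[X] ≈ 1.6584e+06.

E[X] = 654729075 · (11/20)^{10} = 679279440675798963/409600000000 ≈ 1.6584e+06.


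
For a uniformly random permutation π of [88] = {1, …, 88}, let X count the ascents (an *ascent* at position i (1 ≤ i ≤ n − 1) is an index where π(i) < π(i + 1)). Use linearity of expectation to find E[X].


Write X = Σ X_I over i = 1, …, 87, with X_I the indicator of one ascent.
There are 87 indicators.
For each fixed i, the pair (π(i), π(i+1)) is a uniformly random ordered pair of distinct values from {1, …, 88}; by symmetry P[π(i) < π(i+1)] = 1/2.
By linearity: E[X] = 87 · (1/2) = (88 − 1) · (1/2) = 87/2 ≈ 43.5000.

E[X] = 87/2 = 43.5000.


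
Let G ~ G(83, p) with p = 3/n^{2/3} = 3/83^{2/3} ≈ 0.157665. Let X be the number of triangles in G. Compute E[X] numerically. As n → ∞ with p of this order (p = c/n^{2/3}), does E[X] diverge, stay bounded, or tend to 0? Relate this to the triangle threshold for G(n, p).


Number of potential triangles: C(83, 3) = 91881.
Each occurs with probability p³ ≈ (0.157665)³ ≈ 3.91929162e-03.
By linearity: E[X] = C(83, 3)·p³ ≈ 91881 · 3.91929162e-03 ≈ 360.108434.
Since α = 2/3 < 1, p = c/n^{2/3} ≫ 1/n is above the triangle threshold p ~ 1/n. Asymptotically E[X] ~ (c³/6)·n^{3(1−α)} = (3³/6)·n^{1} → ∞; triangles are abundant w.h.p.

E[X] ≈ 360.108434; in regime p = Θ(1/n^{2/3}) E[X] diverges (above the triangle threshold p ~ 1/n).


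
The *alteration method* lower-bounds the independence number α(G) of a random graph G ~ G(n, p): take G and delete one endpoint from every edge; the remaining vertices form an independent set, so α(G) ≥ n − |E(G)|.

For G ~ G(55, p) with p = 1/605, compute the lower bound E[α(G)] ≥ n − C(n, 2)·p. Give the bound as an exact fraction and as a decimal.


E[|E(G)|] = C(55, 2)·p = 1485 · (1/605) = 27/11.
E[α(G)] ≥ n − E[|E(G)|] = 55 − 27/11 = 578/11.
Numerically: ≈ 52.5455.
(This is only a lower bound; the true E[α(G)] may be larger.)

E[α(G)] ≥ 578/11 ≈ 52.5455.


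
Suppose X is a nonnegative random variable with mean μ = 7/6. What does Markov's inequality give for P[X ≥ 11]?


μ = E[X] = 7/6, a = 11.
Markov: P[X ≥ 11] ≤ μ/a = (7/6)/11 = 7/66.
Numerically: ≈ 0.106.
(Since a = 11 > μ = 1.167, the bound 7/66 is < 1 and informative.)

P[X ≥ 11] ≤ 7/66 ≈ 0.106.


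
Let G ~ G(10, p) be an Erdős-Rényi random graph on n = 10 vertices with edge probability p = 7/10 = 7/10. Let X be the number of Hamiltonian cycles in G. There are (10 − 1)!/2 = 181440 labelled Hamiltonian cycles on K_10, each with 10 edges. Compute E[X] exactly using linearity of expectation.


K_10 has (10 − 1)!/2 = 181440 labelled Hamiltonian cycles.
For each such Hamiltonian cycle H, let X_H = 1 if all 10 edges of H are present in G. Then P[X_H = 1] = p^{10} = (7/10)^{10} = 282475249/10000000000.
Summing the indicators: E[X] = Σ_H E[X_H] = 181440 · p^{10} = 181440 · 282475249/10000000000 = 160163466183/31250000.
Numerically: E[X] ≈ 5125.2.

E[X] = 181440 · (7/10)^{10} = 160163466183/31250000 ≈ 5125.2.


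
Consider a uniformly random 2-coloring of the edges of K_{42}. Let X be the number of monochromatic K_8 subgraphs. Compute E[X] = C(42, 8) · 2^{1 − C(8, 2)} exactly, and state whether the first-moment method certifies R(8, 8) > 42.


E[X] = C(42, 8) · 2^{1 − 28} = 118030185 · 2^{−27} = 118030185/134217728.
As a reduced fraction: E[X] = 118030185/134217728 ≈ 0.879.
Is E[X] < 1? YES.
Since E[X] < 1, there exists a 2-coloring of K_{42} with no monochromatic K_8; hence R(8, 8) > 42.

E[X] = 118030185/134217728 ≈ 0.879; E[X] < 1, so R(8, 8) > 42.


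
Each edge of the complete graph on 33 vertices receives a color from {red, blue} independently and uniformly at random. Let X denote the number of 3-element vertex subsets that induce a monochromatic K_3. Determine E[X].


Let X = Σ_S X_S over the C(33, 3) = 5456 subsets S of size 3, where X_S = 1 if the K_3 on S is monochromatic.
For a fixed S, the K_3 on S has C(3, 2) = 3 edges. P[all 3 edges red] = (1/2)^3, and likewise for blue, so P[monochromatic] = 2·(1/2)^3 = 2^{1 − 3} = 1/4.
By linearity: E[X] = C(33, 3) · 2^{1 − 3} = 5456 · 1/4 = 1364.
Numerically: E[X] ≈ 1364.00000.

E[X] = C(33,3)·2^(1−C(3,2)) = 1364 ≈ 1364.00000.


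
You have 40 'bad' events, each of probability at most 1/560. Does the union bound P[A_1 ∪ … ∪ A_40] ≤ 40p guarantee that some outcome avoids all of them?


Union bound: P[∪_{i=1}^{40} A_i] ≤ Σ_i P[A_i] ≤ 40·p = 40·(1/560) = 1/14.
Numerically: 1/14 ≈ 0.0714286.
Is 1/14 < 1? YES.
Since P[∪ A_i] ≤ 1/14 < 1, the complement has P[∩ A_i^c] ≥ 1 − 1/14 = 13/14 > 0, so some outcome avoids every A_i.

40·p = 1/14 ≈ 0.0714286; existence CERTIFIED by the union bound.


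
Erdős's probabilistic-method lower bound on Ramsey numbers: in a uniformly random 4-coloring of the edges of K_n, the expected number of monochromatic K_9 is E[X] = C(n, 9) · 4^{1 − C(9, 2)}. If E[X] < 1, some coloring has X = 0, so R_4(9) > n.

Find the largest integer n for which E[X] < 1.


We need C(n, 9) · 4^{1 − 36} < 1, i.e. C(n, 9) < 4^{36 − 1} = 1180591620717411303424.
Check values of n near the boundary:
  n = 910: C(910, 9) = 1133378248346922788210; 1133378248346922788210 < 1180591620717411303424? YES
  n = 911: C(911, 9) = 1144686900492291197405; 1144686900492291197405 < 1180591620717411303424? YES
  n = 912: C(912, 9) = 1156095740032081475120; 1156095740032081475120 < 1180591620717411303424? YES
  n = 913: C(913, 9) = 1167605542753639808390; 1167605542753639808390 < 1180591620717411303424? YES
  n = 914: C(914, 9) = 1179217089587653905932; 1179217089587653905932 < 1180591620717411303424? YES
  n = 915: C(915, 9) = 1190931166636537885130; 1190931166636537885130 < 1180591620717411303424? NO
The largest n with C(n, 9) < 1180591620717411303424 is n = 914 (where E[X] = 294804272396913476483/295147905179352825856 ≈ 0.999). Hence R_4(9) > 914, i.e. R_4(9) ≥ 915.

Largest n = 914; hence R_4(9) > 914.


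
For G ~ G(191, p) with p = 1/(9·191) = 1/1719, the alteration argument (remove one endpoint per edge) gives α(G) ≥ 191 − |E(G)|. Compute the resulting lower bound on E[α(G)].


E[|E(G)|] = C(191, 2)·p = 18145 · (1/1719) = 95/9.
E[α(G)] ≥ n − E[|E(G)|] = 191 − 95/9 = 1624/9.
Numerically: ≈ 180.44444.
(This is only a lower bound; the true E[α(G)] may be larger.)

E[α(G)] ≥ 1624/9 ≈ 180.44444.


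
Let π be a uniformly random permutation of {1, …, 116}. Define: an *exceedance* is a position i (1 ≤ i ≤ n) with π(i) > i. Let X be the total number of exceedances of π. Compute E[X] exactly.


Write X = Σ_{i=1}^{116} X_i, where X_i = 1_{π(i) > i}.
For each fixed i, π(i) is uniform over {1, …, 116} (marginal of a uniform permutation), so P[π(i) > i] = (n − i)/n. Summing: Σ_{i=1}^{116} (n − i)/n = (0 + 1 + … + 115)/116 = 116(116 − 1)/(2·116) = (116 − 1)/2.
Hence E[X] = Σ_{i=1}^{116} (116 − i)/116 = 115/2 ≈ 57.500.

E[X] = 115/2 = 57.500.


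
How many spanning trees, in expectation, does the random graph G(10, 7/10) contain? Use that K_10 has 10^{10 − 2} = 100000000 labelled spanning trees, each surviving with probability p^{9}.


K_10 has 10^{10 − 2} = 100000000 labelled spanning trees.
For each such spanning tree H, let X_H = 1 if all 9 edges of H are present in G. Then P[X_H = 1] = p^{9} = (7/10)^{9} = 40353607/1000000000.
Summing the indicators: E[X] = Σ_H E[X_H] = 100000000 · p^{9} = 100000000 · 40353607/1000000000 = 40353607/10.
Numerically: E[X] ≈ 4.03536e+06.

E[X] = 100000000 · (7/10)^{9} = 40353607/10 ≈ 4.03536e+06.


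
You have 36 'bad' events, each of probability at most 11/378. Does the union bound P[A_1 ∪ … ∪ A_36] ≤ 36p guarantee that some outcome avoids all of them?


Union bound: P[∪_{i=1}^{36} A_i] ≤ Σ_i P[A_i] ≤ 36·p = 36·(11/378) = 22/21.
Numerically: 22/21 ≈ 1.048.
Is 22/21 < 1? NO.
Since the bound 22/21 is ≥ 1, the union bound is uninformative here; it does NOT by itself certify existence.

36·p = 22/21 ≈ 1.048; existence NOT certified by the union bound.


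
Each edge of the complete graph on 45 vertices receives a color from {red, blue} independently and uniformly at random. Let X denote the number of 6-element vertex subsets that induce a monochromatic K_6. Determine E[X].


Let X = Σ_S X_S over the C(45, 6) = 8145060 subsets S of size 6, where X_S = 1 if the K_6 on S is monochromatic.
For a fixed S, the K_6 on S has C(6, 2) = 15 edges. P[all 15 edges red] = (1/2)^15, and likewise for blue, so P[monochromatic] = 2·(1/2)^15 = 2^{1 − 15} = 1/16384.
Summing: E[X] = C(45, 6) · 2^{1 − 15} = 8145060 · 1/16384 = 2036265/4096.
Numerically: E[X] ≈ 497.135010.

E[X] = C(45,6)·2^(1−C(6,2)) = 2036265/4096 ≈ 497.135010.


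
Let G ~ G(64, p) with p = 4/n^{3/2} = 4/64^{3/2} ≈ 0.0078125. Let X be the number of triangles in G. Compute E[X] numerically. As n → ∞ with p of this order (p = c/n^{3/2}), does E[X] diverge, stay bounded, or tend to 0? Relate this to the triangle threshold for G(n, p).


Number of potential triangles: C(64, 3) = 41664.
Each occurs with probability p³ ≈ (0.0078125)³ ≈ 4.7683716e-07.
By linearity: E[X] = C(64, 3)·p³ ≈ 41664 · 4.7683716e-07 ≈ 0.01987.
Since α = 3/2 > 1, p = c/n^{3/2} = o(1/n) is below the triangle threshold p ~ 1/n. Asymptotically E[X] ~ (c³/6)·n^{3(1−α)} = (4³/6)·n^{-1.5} → 0, so by Markov's inequality G has no triangles w.h.p.

E[X] ≈ 0.01987; in regime p = Θ(1/n^{3/2}) E[X] tends to 0 (below the triangle threshold p ~ 1/n).


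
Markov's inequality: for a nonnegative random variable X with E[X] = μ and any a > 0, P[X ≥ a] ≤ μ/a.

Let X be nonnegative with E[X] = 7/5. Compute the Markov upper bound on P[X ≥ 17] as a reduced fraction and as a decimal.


μ = E[X] = 7/5, a = 17.
Markov: P[X ≥ 17] ≤ μ/a = (7/5)/17 = 7/85.
Numerically: ≈ 0.0824.
(Since a = 17 > μ = 1.4000, the bound 7/85 is < 1 and informative.)

P[X ≥ 17] ≤ 7/85 ≈ 0.0824.


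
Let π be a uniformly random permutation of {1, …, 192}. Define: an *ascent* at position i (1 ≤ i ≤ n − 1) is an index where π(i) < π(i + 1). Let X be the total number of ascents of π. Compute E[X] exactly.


Write X = Σ X_I over i = 1, …, 191, with X_I the indicator of one ascent.
There are 191 indicators.
For each fixed i, the pair (π(i), π(i+1)) is a uniformly random ordered pair of distinct values from {1, …, 192}; by symmetry P[π(i) < π(i+1)] = 1/2.
By linearity: E[X] = 191 · (1/2) = (192 − 1) · (1/2) = 191/2 ≈ 95.5000.

E[X] = 191/2 = 95.5000.


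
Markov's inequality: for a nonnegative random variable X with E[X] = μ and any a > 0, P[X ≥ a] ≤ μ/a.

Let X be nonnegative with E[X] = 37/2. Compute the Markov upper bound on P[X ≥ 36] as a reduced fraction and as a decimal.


μ = E[X] = 37/2, a = 36.
Markov: P[X ≥ 36] ≤ μ/a = (37/2)/36 = 37/72.
Numerically: ≈ 0.51389.
(Since a = 36 > μ = 18.50000, the bound 37/72 is < 1 and informative.)

P[X ≥ 36] ≤ 37/72 ≈ 0.51389.


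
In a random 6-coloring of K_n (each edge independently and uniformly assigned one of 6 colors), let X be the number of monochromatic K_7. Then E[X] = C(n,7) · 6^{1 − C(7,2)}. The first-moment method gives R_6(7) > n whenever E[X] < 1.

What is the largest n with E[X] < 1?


We need C(n, 7) · 6^{1 − 21} < 1, i.e. C(n, 7) < 6^{21 − 1} = 3656158440062976.
Check values of n near the boundary:
  n = 567: C(567, 7) = 3601671315933933; 3601671315933933 < 3656158440062976? YES
  n = 568: C(568, 7) = 3646611956239704; 3646611956239704 < 3656158440062976? YES
  n = 569: C(569, 7) = 3692032389858348; 3692032389858348 < 3656158440062976? NO
The largest n with C(n, 7) < 3656158440062976 is n = 568 (where E[X] = 16882462760369/16926659444736 ≈ 0.9974). Hence R_6(7) > 568, i.e. R_6(7) ≥ 569.

Largest n = 568; hence R_6(7) > 568.


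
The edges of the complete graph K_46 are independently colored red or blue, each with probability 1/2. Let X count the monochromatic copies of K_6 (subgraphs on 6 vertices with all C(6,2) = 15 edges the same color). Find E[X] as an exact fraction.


Let X = Σ_S X_S over the C(46, 6) = 9366819 subsets S of size 6, where X_S = 1 if the K_6 on S is monochromatic.
For a fixed S, the K_6 on S has C(6, 2) = 15 edges. P[all 15 edges red] = (1/2)^15, and likewise for blue, so P[monochromatic] = 2·(1/2)^15 = 2^{1 − 15} = 1/16384.
By linearity of expectation: E[X] = C(46, 6) · 2^{1 − 15} = 9366819 · 1/16384 = 9366819/16384.
Numerically: E[X] ≈ 571.7053.

E[X] = C(46,6)·2^(1−C(6,2)) = 9366819/16384 ≈ 571.7053.


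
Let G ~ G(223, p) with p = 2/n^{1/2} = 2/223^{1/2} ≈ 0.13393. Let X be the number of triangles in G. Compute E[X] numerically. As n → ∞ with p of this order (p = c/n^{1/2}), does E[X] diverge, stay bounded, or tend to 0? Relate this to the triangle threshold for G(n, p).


Number of potential triangles: C(223, 3) = 1823471.
Each occurs with probability p³ ≈ (0.13393)³ ≈ 2.40233015e-03.
By linearity: E[X] = C(223, 3)·p³ ≈ 1823471 · 2.40233015e-03 ≈ 4380.579367.
Since α = 1/2 < 1, p = c/n^{1/2} ≫ 1/n is above the triangle threshold p ~ 1/n. Asymptotically E[X] ~ (c³/6)·n^{3(1−α)} = (2³/6)·n^{1.5} → ∞; triangles are abundant w.h.p.

E[X] ≈ 4380.579367; in regime p = Θ(1/n^{1/2}) E[X] diverges (above the triangle threshold p ~ 1/n).


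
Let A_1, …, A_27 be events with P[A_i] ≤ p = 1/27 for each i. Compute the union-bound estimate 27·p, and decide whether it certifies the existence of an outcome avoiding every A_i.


Union bound: P[∪_{i=1}^{27} A_i] ≤ Σ_i P[A_i] ≤ 27·p = 27·(1/27) = 1.
Numerically: 1 ≈ 1.000000.
Is 1 < 1? NO.
Since the bound 1 is ≥ 1, the union bound is uninformative here; it does NOT by itself certify existence.

27·p = 1 ≈ 1.000000; existence NOT certified by the union bound.


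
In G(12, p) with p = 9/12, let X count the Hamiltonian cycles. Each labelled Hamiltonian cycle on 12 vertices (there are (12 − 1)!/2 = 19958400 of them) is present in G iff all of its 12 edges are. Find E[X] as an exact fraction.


K_12 has (12 − 1)!/2 = 19958400 labelled Hamiltonian cycles.
For each such Hamiltonian cycle H, let X_H = 1 if all 12 edges of H are present in G. Then P[X_H = 1] = p^{12} = (3/4)^{12} = 531441/16777216.
By linearity: E[X] = Σ_H E[X_H] = 19958400 · p^{12} = 19958400 · 531441/16777216 = 82864937925/131072.
Numerically: E[X] ≈ 6.32e+05.

E[X] = 19958400 · (3/4)^{12} = 82864937925/131072 ≈ 6.32e+05.


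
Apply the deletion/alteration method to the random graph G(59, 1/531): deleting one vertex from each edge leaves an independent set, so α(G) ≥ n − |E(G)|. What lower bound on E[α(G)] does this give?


E[|E(G)|] = C(59, 2)·p = 1711 · (1/531) = 29/9.
E[α(G)] ≥ n − E[|E(G)|] = 59 − 29/9 = 502/9.
Numerically: ≈ 55.77778.
(This is only a lower bound; the true E[α(G)] may be larger.)

E[α(G)] ≥ 502/9 ≈ 55.77778.


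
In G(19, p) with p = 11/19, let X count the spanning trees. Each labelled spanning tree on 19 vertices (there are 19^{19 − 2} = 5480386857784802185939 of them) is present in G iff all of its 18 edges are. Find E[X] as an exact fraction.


K_19 has 19^{19 − 2} = 5480386857784802185939 labelled spanning trees.
For each such spanning tree H, let X_H = 1 if all 18 edges of H are present in G. Then P[X_H = 1] = p^{18} = (11/19)^{18} = 5559917313492231481/104127350297911241532841.
By linearity: E[X] = Σ_H E[X_H] = 5480386857784802185939 · p^{18} = 5480386857784802185939 · 5559917313492231481/104127350297911241532841 = 5559917313492231481/19.
Numerically: E[X] ≈ 2.93e+17.

E[X] = 5480386857784802185939 · (11/19)^{18} = 5559917313492231481/19 ≈ 2.93e+17.


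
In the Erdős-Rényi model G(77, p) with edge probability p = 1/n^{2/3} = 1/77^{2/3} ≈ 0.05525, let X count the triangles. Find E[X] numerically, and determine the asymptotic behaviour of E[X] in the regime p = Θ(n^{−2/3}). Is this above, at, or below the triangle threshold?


Number of potential triangles: C(77, 3) = 73150.
Each occurs with probability p³ ≈ (0.05525)³ ≈ 1.686625e-04.
By linearity: E[X] = C(77, 3)·p³ ≈ 73150 · 1.686625e-04 ≈ 12.3377.
Since α = 2/3 < 1, p = c/n^{2/3} ≫ 1/n is above the triangle threshold p ~ 1/n. Asymptotically E[X] ~ (c³/6)·n^{3(1−α)} = (1³/6)·n^{1} → ∞; triangles are abundant w.h.p.

E[X] ≈ 12.3377; in regime p = Θ(1/n^{2/3}) E[X] diverges (above the triangle threshold p ~ 1/n).


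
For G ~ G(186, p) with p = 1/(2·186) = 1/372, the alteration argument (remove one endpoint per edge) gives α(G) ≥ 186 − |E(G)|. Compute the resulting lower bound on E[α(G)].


E[|E(G)|] = C(186, 2)·p = 17205 · (1/372) = 185/4.
E[α(G)] ≥ n − E[|E(G)|] = 186 − 185/4 = 559/4.
Numerically: ≈ 139.750000.
(This is only a lower bound; the true E[α(G)] may be larger.)

E[α(G)] ≥ 559/4 ≈ 139.750000.


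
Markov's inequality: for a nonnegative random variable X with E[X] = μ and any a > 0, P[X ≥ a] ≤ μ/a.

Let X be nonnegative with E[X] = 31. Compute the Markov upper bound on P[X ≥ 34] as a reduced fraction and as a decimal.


μ = E[X] = 31, a = 34.
Markov: P[X ≥ 34] ≤ μ/a = (31)/34 = 31/34.
Numerically: ≈ 0.91176.
(Since a = 34 > μ = 31.00000, the bound 31/34 is < 1 and informative.)

P[X ≥ 34] ≤ 31/34 ≈ 0.91176.


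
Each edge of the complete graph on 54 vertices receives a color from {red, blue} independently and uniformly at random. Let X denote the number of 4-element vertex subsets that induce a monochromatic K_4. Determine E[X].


Let X = Σ_S X_S over the C(54, 4) = 316251 subsets S of size 4, where X_S = 1 if the K_4 on S is monochromatic.
For a fixed S, the K_4 on S has C(4, 2) = 6 edges. P[all 6 edges red] = (1/2)^6, and likewise for blue, so P[monochromatic] = 2·(1/2)^6 = 2^{1 − 6} = 1/32.
By linearity: E[X] = C(54, 4) · 2^{1 − 6} = 316251 · 1/32 = 316251/32.
Numerically: E[X] ≈ 9882.844.

E[X] = C(54,4)·2^(1−C(4,2)) = 316251/32 ≈ 9882.844.


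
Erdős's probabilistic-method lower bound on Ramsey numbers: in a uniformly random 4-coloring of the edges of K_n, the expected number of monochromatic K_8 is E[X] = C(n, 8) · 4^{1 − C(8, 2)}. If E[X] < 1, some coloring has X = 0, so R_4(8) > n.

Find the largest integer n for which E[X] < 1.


We need C(n, 8) · 4^{1 − 28} < 1, i.e. C(n, 8) < 4^{28 − 1} = 18014398509481984.
Check values of n near the boundary:
  n = 403: C(403, 8) = 16090020602228430; 16090020602228430 < 18014398509481984? YES
  n = 404: C(404, 8) = 16415071523485570; 16415071523485570 < 18014398509481984? YES
  n = 405: C(405, 8) = 16745853821188050; 16745853821188050 < 18014398509481984? YES
  n = 406: C(406, 8) = 17082453897995850; 17082453897995850 < 18014398509481984? YES
  n = 407: C(407, 8) = 17424959239309050; 17424959239309050 < 18014398509481984? YES
  n = 408: C(408, 8) = 17773458424095231; 17773458424095231 < 18014398509481984? YES
  n = 409: C(409, 8) = 18128041135797879; 18128041135797879 < 18014398509481984? NO
  n = 410: C(410, 8) = 18488798173326195; 18488798173326195 < 18014398509481984? NO
  n = 411: C(411, 8) = 18855821462126715; 18855821462126715 < 18014398509481984? NO
The largest n with C(n, 8) < 18014398509481984 is n = 408 (where E[X] = 17773458424095231/18014398509481984 ≈ 0.986625). Hence R_4(8) > 408, i.e. R_4(8) ≥ 409.

Largest n = 408; hence R_4(8) > 408.


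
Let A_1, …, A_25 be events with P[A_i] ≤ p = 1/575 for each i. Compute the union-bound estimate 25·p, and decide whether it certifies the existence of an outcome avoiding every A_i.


Union bound: P[∪_{i=1}^{25} A_i] ≤ Σ_i P[A_i] ≤ 25·p = 25·(1/575) = 1/23.
Numerically: 1/23 ≈ 0.04348.
Is 1/23 < 1? YES.
Since P[∪ A_i] ≤ 1/23 < 1, the complement has P[∩ A_i^c] ≥ 1 − 1/23 = 22/23 > 0, so some outcome avoids every A_i.

25·p = 1/23 ≈ 0.04348; existence CERTIFIED by the union bound.


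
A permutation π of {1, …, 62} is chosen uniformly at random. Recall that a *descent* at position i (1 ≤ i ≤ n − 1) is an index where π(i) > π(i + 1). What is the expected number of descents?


Write X = Σ X_I over i = 1, …, 61, with X_I the indicator of one descent.
There are 61 indicators.
For each fixed i, the pair (π(i), π(i+1)) is a uniformly random ordered pair of distinct values from {1, …, 62}; by symmetry P[π(i) > π(i+1)] = 1/2.
By linearity: E[X] = 61 · (1/2) = (62 − 1) · (1/2) = 61/2 ≈ 30.50000.

E[X] = 61/2 = 30.50000.


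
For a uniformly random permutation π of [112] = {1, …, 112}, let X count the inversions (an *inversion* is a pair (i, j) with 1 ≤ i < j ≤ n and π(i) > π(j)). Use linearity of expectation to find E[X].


Write X = Σ X_I over the C(112, 2) = 6216 pairs i < j, with X_I the indicator of one inversion.
There are 6216 indicators.
For each fixed pair i < j, the values π(i) and π(j) are two distinct elements of {1, …, 112} in uniformly random order; by symmetry P[π(i) > π(j)] = 1/2.
By linearity: E[X] = 6216 · (1/2) = C(112, 2) · (1/2) = 6216/2 = 3108 ≈ 3108.0000.

E[X] = 3108 = 3108.0000.


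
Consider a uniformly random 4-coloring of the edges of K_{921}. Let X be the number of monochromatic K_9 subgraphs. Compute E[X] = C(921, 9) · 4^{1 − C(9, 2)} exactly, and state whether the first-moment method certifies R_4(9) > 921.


E[X] = C(921, 9) · 4^{1 − 36} = 1263413444025789313455 · 4^{−35} = 1263413444025789313455/1180591620717411303424.
As a reduced fraction: E[X] = 1263413444025789313455/1180591620717411303424 ≈ 1.07015.
Is E[X] < 1? NO.
Since E[X] ≥ 1, the first-moment bound is inconclusive at n = 921; it does NOT by itself certify R_4(9) > 921.

E[X] = 1263413444025789313455/1180591620717411303424 ≈ 1.07015; E[X] ≥ 1; first-moment method inconclusive here.


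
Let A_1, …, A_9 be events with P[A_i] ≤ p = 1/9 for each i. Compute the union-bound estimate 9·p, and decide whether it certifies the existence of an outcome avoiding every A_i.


Union bound: P[∪_{i=1}^{9} A_i] ≤ Σ_i P[A_i] ≤ 9·p = 9·(1/9) = 1.
Numerically: 1 ≈ 1.0000000.
Is 1 < 1? NO.
Since the bound 1 is ≥ 1, the union bound is uninformative here; it does NOT by itself certify existence.

9·p = 1 ≈ 1.0000000; existence NOT certified by the union bound.


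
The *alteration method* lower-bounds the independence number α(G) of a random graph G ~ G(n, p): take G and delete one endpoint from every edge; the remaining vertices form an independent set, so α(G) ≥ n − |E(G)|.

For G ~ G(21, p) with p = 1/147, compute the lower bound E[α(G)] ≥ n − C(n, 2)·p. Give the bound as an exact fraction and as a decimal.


E[|E(G)|] = C(21, 2)·p = 210 · (1/147) = 10/7.
E[α(G)] ≥ n − E[|E(G)|] = 21 − 10/7 = 137/7.
Numerically: ≈ 19.57143.
(This is only a lower bound; the true E[α(G)] may be larger.)

E[α(G)] ≥ 137/7 ≈ 19.57143.


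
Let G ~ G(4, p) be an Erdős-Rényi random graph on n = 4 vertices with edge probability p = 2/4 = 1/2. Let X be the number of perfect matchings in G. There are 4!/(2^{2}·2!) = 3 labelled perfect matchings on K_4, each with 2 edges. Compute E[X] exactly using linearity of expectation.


K_4 has 4!/(2^{2}·2!) = 3 labelled perfect matchings.
For each such perfect matching H, let X_H = 1 if all 2 edges of H are present in G. Then P[X_H = 1] = p^{2} = (1/2)^{2} = 1/4.
Summing the indicators: E[X] = Σ_H E[X_H] = 3 · p^{2} = 3 · 1/4 = 3/4.
Numerically: E[X] ≈ 0.75.

E[X] = 3 · (1/2)^{2} = 3/4 ≈ 0.75.


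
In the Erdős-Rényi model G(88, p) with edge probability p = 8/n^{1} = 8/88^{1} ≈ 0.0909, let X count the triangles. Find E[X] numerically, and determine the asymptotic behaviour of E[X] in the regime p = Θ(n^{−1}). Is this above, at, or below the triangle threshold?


Number of potential triangles: C(88, 3) = 109736.
Each occurs with probability p³ ≈ (0.0909)³ ≈ 7.51315e-04.
By linearity: E[X] = C(88, 3)·p³ ≈ 109736 · 7.51315e-04 ≈ 82.446.
Here α = 1, so p = 8/n is exactly at the triangle threshold p ~ 1/n. Asymptotically E[X] → c³/6 = 8³/6 = 256/3 ≈ 85.333, a bounded constant. In this regime the triangle count is asymptotically Poisson(c³/6).

E[X] ≈ 82.446; in regime p = Θ(1/n^{1}) E[X] stays bounded (at the triangle threshold p ~ 1/n).


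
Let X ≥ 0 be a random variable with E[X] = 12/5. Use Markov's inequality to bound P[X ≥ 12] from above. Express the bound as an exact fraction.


μ = E[X] = 12/5, a = 12.
Markov: P[X ≥ 12] ≤ μ/a = (12/5)/12 = 1/5.
Numerically: ≈ 0.200000.
(Since a = 12 > μ = 2.400000, the bound 1/5 is < 1 and informative.)

P[X ≥ 12] ≤ 1/5 ≈ 0.200000.


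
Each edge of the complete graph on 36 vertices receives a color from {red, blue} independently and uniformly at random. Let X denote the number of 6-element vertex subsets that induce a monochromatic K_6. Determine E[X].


Let X = Σ_S X_S over the C(36, 6) = 1947792 subsets S of size 6, where X_S = 1 if the K_6 on S is monochromatic.
For a fixed S, the K_6 on S has C(6, 2) = 15 edges. P[all 15 edges red] = (1/2)^15, and likewise for blue, so P[monochromatic] = 2·(1/2)^15 = 2^{1 − 15} = 1/16384.
Summing: E[X] = C(36, 6) · 2^{1 − 15} = 1947792 · 1/16384 = 121737/1024.
Numerically: E[X] ≈ 118.883789.

E[X] = C(36,6)·2^(1−C(6,2)) = 121737/1024 ≈ 118.883789.


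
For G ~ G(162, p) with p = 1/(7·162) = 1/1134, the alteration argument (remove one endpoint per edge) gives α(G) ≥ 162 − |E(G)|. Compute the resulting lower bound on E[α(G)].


E[|E(G)|] = C(162, 2)·p = 13041 · (1/1134) = 23/2.
E[α(G)] ≥ n − E[|E(G)|] = 162 − 23/2 = 301/2.
Numerically: ≈ 150.500.
(This is only a lower bound; the true E[α(G)] may be larger.)

E[α(G)] ≥ 301/2 ≈ 150.500.


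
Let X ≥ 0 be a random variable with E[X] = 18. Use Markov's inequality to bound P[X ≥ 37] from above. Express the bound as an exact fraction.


μ = E[X] = 18, a = 37.
Markov: P[X ≥ 37] ≤ μ/a = (18)/37 = 18/37.
Numerically: ≈ 0.486486.
(Since a = 37 > μ = 18.000000, the bound 18/37 is < 1 and informative.)

P[X ≥ 37] ≤ 18/37 ≈ 0.486486.


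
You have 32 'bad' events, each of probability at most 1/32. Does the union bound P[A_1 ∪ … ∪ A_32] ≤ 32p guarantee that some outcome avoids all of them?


Union bound: P[∪_{i=1}^{32} A_i] ≤ Σ_i P[A_i] ≤ 32·p = 32·(1/32) = 1.
Numerically: 1 ≈ 1.0000.
Is 1 < 1? NO.
Since the bound 1 is ≥ 1, the union bound is uninformative here; it does NOT by itself certify existence.

32·p = 1 ≈ 1.0000; existence NOT certified by the union bound.


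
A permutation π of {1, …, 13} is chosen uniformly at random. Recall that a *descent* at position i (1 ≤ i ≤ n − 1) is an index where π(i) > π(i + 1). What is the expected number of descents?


Write X = Σ X_I over i = 1, …, 12, with X_I the indicator of one descent.
There are 12 indicators.
For each fixed i, the pair (π(i), π(i+1)) is a uniformly random ordered pair of distinct values from {1, …, 13}; by symmetry P[π(i) > π(i+1)] = 1/2.
By linearity: E[X] = 12 · (1/2) = (13 − 1) · (1/2) = 6 ≈ 6.0000.

E[X] = 6 = 6.0000.


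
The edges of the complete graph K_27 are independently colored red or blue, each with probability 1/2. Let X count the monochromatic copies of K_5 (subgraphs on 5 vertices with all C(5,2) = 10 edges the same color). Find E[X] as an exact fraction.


Let X = Σ_S X_S over the C(27, 5) = 80730 subsets S of size 5, where X_S = 1 if the K_5 on S is monochromatic.
For a fixed S, the K_5 on S has C(5, 2) = 10 edges. P[all 10 edges red] = (1/2)^10, and likewise for blue, so P[monochromatic] = 2·(1/2)^10 = 2^{1 − 10} = 1/512.
By linearity: E[X] = C(27, 5) · 2^{1 − 10} = 80730 · 1/512 = 40365/256.
Numerically: E[X] ≈ 157.675781.

E[X] = C(27,5)·2^(1−C(5,2)) = 40365/256 ≈ 157.675781.


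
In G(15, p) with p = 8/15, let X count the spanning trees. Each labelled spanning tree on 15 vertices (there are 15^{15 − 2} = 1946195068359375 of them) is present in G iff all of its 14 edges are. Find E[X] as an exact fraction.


K_15 has 15^{15 − 2} = 1946195068359375 labelled spanning trees.
For each such spanning tree H, let X_H = 1 if all 14 edges of H are present in G. Then P[X_H = 1] = p^{14} = (8/15)^{14} = 4398046511104/29192926025390625.
By linearity of expectation: E[X] = Σ_H E[X_H] = 1946195068359375 · p^{14} = 1946195068359375 · 4398046511104/29192926025390625 = 4398046511104/15.
Numerically: E[X] ≈ 2.93203e+11.

E[X] = 1946195068359375 · (8/15)^{14} = 4398046511104/15 ≈ 2.93203e+11.


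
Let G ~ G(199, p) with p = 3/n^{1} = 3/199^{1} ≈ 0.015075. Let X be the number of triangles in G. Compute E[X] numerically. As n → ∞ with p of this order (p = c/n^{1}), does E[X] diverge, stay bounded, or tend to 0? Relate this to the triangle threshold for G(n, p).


Number of potential triangles: C(199, 3) = 1293699.
Each occurs with probability p³ ≈ (0.015075)³ ≈ 3.4261355e-06.
By linearity: E[X] = C(199, 3)·p³ ≈ 1293699 · 3.4261355e-06 ≈ 4.43239.
Here α = 1, so p = 3/n is exactly at the triangle threshold p ~ 1/n. Asymptotically E[X] → c³/6 = 3³/6 = 9/2 ≈ 4.50000, a bounded constant. In this regime the triangle count is asymptotically Poisson(c³/6).

E[X] ≈ 4.43239; in regime p = Θ(1/n^{1}) E[X] stays bounded (at the triangle threshold p ~ 1/n).
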